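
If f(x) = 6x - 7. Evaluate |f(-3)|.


f(-3) = -25
|-25| = 25

25


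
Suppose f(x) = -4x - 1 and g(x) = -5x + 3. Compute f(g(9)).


g(9) = -42
f(-42) = 167

167


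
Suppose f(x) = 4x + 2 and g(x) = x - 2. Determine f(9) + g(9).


f(9) = 38
g(9) = 7
Sum = 45

45


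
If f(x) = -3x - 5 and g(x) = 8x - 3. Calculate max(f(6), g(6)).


f(6) = -23
g(6) = 45
max = 45

45


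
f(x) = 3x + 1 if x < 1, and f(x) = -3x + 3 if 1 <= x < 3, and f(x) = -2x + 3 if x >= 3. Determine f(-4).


-4 satisfies x < 1
f(-4) = -11

-11


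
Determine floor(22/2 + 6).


22/2 = 11
11 + 6 = 17
floor(17) = 17

17


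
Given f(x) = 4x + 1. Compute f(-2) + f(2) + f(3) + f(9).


f(-2) = -7
f(2) = 9
f(3) = 13
f(9) = 37
Sum = 52

52


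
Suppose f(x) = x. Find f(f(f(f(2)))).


f(2) = 2
f(2) = 2
f(2) = 2
f(2) = 2

2


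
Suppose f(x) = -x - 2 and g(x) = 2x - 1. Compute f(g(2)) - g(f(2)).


f(g(2)) = -5
g(f(2)) = -9
Difference = 4

4


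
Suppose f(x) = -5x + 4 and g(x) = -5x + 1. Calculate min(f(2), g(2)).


f(2) = -6
g(2) = -9
min = -9

-9


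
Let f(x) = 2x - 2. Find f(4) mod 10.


f(4) = 6
6 mod 10 = 6

6


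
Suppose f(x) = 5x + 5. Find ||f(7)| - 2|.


f(7) = 40
|40| = 40
|40 - 2| = 38

38


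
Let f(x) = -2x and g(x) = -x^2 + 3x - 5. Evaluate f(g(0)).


g(0) = -5
f(-5) = 10

10


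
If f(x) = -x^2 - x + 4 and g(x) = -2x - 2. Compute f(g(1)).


g(1) = -4
f(-4) = (-1)*(-4)^2 - 1*(-4) + 4 = -8

-8


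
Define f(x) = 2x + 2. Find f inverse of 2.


Solve 2x + 2 = 2
x = (2 - 2) / 2 = 0

0


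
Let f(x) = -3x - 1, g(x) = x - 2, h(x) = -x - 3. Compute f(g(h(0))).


h(0) = -3
g(-3) = -5
f(-5) = 14

14


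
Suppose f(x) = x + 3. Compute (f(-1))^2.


f(-1) = 2
(2)^2 = 4

4


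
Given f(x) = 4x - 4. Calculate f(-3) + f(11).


f(-3) = -16
f(11) = 40
Sum = 24

24


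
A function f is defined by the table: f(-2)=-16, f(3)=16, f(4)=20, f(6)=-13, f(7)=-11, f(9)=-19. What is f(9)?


Reading from the table at x = 9

-19


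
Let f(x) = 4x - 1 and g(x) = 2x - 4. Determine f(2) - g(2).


f(2) = 7
g(2) = 0
Difference = 7

7


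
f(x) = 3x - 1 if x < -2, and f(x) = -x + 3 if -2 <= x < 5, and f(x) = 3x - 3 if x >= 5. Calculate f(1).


1 satisfies -2 <= x < 5
f(1) = 2

2


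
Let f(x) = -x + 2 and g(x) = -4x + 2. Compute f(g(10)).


40


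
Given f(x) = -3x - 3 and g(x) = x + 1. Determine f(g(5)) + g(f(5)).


f(g(5)) = -21
g(f(5)) = -17
Sum = -38

-38


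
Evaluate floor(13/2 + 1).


13/2 = 6.5
6.5 + 1 = 7.5
floor(7.5) = 7

7


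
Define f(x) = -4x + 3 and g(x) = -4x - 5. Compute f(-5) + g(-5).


38


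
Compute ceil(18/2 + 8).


18/2 = 9
9 + 8 = 17
ceil(17) = 17

17


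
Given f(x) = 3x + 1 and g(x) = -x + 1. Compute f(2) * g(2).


f(2) = 7
g(2) = -1
Product = -7

-7


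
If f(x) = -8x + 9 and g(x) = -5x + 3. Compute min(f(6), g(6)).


f(6) = -39
g(6) = -27
min = -39

-39


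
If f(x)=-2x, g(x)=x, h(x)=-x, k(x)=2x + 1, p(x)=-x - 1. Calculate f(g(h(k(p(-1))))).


2


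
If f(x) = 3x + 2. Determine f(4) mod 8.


f(4) = 14
14 mod 8 = 6

6


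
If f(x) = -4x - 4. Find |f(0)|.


f(0) = -4
|-4| = 4

4


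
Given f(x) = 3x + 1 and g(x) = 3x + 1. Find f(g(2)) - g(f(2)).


f(g(2)) = 22
g(f(2)) = 22
Difference = 0

0


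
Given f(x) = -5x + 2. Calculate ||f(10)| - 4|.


f(10) = -48
|-48| = 48
|48 - 4| = 44

44


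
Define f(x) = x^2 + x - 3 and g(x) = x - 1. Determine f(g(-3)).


g(-3) = -4
f(-4) = 1*(-4)^2 + 1*(-4) - 3 = 9

9


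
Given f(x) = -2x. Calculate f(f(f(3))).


f(3) = -6
f(-6) = 12
f(12) = -24

-24


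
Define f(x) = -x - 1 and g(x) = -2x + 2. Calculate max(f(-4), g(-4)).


f(-4) = 3
g(-4) = 10
max = 10

10


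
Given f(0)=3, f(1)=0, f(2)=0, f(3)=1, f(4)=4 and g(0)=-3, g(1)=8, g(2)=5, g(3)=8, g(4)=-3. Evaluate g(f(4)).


f(4) = 4
g(4) = -3

-3


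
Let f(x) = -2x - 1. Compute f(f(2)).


f(2) = -5
f(-5) = 9

9


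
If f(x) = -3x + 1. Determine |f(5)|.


f(5) = -14
|-14| = 14

14


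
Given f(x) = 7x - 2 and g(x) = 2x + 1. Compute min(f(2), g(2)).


f(2) = 12
g(2) = 5
min = 5

5


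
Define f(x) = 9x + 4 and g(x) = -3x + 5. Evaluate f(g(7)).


g(7) = -16
f(-16) = -140

-140


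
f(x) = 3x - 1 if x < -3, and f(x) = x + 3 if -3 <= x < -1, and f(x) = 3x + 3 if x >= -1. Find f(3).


3 satisfies x >= -1
f(3) = 12

12


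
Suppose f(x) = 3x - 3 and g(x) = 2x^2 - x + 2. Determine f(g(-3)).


g(-3) = 23
f(23) = 66

66


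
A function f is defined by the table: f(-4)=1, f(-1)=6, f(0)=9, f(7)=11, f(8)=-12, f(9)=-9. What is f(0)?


Reading from the table at x = 0

9


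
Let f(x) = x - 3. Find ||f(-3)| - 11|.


f(-3) = -6
|-6| = 6
|6 - 11| = 5

5


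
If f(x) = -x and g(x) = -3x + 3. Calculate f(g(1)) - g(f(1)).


f(g(1)) = 0
g(f(1)) = 6
Difference = -6

-6


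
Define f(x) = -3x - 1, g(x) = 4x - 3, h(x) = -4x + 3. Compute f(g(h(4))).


h(4) = -13
g(-13) = -55
f(-55) = 164

164


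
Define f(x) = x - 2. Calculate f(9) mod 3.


f(9) = 7
7 mod 3 = 1

1


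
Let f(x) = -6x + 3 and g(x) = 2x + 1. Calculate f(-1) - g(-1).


10


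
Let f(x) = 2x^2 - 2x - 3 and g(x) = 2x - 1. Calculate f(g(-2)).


g(-2) = -5
f(-5) = 2*(-5)^2 - 2*(-5) - 3 = 57

57


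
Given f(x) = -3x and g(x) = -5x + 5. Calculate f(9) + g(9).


f(9) = -27
g(9) = -40
Sum = -67

-67


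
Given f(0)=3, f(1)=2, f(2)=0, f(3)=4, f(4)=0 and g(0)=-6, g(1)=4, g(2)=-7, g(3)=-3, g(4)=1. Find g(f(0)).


f(0) = 3
g(3) = -3

-3


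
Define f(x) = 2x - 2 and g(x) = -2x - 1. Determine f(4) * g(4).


f(4) = 6
g(4) = -9
Product = -54

-54


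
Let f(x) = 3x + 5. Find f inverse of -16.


-7


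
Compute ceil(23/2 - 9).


23/2 = 11.5
11.5 - 9 = 2.5
ceil(2.5) = 3

3


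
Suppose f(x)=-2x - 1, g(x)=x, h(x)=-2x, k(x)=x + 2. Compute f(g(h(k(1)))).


k(1) = 3
h(3) = -6
g(-6) = -6
f(-6) = 11

11


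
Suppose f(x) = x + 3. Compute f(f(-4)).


2


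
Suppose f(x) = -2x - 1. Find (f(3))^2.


f(3) = -7
(-7)^2 = 49

49


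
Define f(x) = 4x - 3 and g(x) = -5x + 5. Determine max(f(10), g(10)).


f(10) = 37
g(10) = -45
max = 37

37


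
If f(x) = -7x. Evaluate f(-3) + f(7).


f(-3) = 21
f(7) = -49
Sum = -28

-28


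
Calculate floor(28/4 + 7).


28/4 = 7
7 + 7 = 14
floor(14) = 14

14


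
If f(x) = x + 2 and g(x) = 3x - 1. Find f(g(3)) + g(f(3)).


f(g(3)) = 10
g(f(3)) = 14
Sum = 24

24


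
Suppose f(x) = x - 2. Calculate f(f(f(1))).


-5


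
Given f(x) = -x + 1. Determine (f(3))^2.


f(3) = -2
(-2)^2 = 4

4


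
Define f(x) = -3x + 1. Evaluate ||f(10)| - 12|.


f(10) = -29
|-29| = 29
|29 - 12| = 17

17


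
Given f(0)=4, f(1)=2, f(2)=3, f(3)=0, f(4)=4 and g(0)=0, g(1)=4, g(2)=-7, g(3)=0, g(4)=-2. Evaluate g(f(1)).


f(1) = 2
g(2) = -7

-7


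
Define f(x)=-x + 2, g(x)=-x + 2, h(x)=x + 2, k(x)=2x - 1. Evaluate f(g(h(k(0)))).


k(0) = -1
h(-1) = 1
g(1) = 1
f(1) = 1

1


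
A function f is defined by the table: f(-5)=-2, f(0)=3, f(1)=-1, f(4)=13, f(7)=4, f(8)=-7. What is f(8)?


-7


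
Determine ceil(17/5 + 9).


17/5 = 3.4
3.4 + 9 = 12.4
ceil(12.4) = 13

13


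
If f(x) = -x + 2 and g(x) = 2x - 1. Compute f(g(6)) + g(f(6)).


f(g(6)) = -9
g(f(6)) = -9
Sum = -18

-18


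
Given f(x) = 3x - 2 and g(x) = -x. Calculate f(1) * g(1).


f(1) = 1
g(1) = -1
Product = -1

-1


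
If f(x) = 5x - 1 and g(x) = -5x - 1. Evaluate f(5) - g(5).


f(5) = 24
g(5) = -26
Difference = 50

50


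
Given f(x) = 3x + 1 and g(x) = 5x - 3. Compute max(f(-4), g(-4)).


f(-4) = -11
g(-4) = -23
max = -11

-11


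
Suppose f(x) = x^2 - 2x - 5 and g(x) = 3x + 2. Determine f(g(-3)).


g(-3) = -7
f(-7) = 1*(-7)^2 - 2*(-7) - 5 = 58

58


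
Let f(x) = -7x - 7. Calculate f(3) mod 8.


f(3) = -28
-28 mod 8 = 4

4


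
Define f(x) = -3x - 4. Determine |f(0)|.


f(0) = -4
|-4| = 4

4


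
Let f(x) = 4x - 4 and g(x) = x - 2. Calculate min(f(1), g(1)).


f(1) = 0
g(1) = -1
min = -1

-1


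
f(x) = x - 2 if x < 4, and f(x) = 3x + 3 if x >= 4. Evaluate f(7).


7 satisfies x >= 4
f(7) = 24

24


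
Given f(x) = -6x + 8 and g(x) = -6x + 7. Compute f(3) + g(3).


f(3) = -10
g(3) = -11
Sum = -21

-21


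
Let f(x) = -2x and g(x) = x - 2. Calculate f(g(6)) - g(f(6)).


f(g(6)) = -8
g(f(6)) = -14
Difference = 6

6


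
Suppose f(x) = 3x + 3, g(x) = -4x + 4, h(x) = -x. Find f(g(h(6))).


h(6) = -6
g(-6) = 28
f(28) = 87

87


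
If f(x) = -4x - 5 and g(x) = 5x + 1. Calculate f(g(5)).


g(5) = 26
f(26) = -109

-109


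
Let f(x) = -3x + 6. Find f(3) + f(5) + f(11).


f(3) = -3
f(5) = -9
f(11) = -27
Sum = -39

-39


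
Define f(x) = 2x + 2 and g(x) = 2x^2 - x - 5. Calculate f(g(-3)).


34


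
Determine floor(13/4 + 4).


13/4 = 3.25
3.25 + 4 = 7.25
floor(7.25) = 7

7


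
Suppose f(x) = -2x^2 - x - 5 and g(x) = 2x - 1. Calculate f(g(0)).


g(0) = -1
f(-1) = (-2)*(-1)^2 - 1*(-1) - 5 = -6

-6


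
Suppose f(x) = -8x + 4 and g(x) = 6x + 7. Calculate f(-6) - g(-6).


f(-6) = 52
g(-6) = -29
Difference = 81

81


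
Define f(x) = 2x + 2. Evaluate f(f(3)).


18


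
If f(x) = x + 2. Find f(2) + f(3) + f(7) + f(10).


f(2) = 4
f(3) = 5
f(7) = 9
f(10) = 12
Sum = 30

30


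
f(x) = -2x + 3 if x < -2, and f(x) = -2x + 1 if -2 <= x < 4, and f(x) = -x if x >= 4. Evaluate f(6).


6 satisfies x >= 4
f(6) = -6

-6


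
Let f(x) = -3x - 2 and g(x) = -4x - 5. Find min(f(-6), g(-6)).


16


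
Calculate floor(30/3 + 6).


30/3 = 10
10 + 6 = 16
floor(16) = 16

16


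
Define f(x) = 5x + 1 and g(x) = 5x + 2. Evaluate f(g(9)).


g(9) = 47
f(47) = 236

236


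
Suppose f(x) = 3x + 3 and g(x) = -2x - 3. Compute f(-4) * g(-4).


f(-4) = -9
g(-4) = 5
Product = -45

-45


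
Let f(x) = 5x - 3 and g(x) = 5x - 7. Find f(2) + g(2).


10


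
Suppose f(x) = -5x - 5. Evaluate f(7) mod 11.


f(7) = -40
-40 mod 11 = 4

4


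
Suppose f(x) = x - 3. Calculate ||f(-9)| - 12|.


f(-9) = -12
|-12| = 12
|12 - 12| = 0

0


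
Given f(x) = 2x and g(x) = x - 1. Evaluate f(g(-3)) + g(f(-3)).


f(g(-3)) = -8
g(f(-3)) = -7
Sum = -15

-15


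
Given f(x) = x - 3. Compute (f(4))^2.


1


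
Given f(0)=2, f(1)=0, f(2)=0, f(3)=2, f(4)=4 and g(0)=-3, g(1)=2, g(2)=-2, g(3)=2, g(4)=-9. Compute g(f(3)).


f(3) = 2
g(2) = -2

-2


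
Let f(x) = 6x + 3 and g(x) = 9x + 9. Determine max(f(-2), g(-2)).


f(-2) = -9
g(-2) = -9
max = -9

-9


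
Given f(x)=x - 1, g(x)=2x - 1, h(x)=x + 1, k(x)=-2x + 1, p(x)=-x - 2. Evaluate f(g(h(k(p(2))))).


p(2) = -4
k(-4) = 9
h(9) = 10
g(10) = 19
f(19) = 18

18


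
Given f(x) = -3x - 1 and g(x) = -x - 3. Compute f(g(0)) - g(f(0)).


f(g(0)) = 8
g(f(0)) = -2
Difference = 10

10


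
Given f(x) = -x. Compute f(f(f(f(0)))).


0


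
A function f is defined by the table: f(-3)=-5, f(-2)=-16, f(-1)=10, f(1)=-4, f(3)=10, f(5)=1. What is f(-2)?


-16


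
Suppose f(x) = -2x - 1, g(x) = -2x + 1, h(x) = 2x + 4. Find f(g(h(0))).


h(0) = 4
g(4) = -7
f(-7) = 13

13


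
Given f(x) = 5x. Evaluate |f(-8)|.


40


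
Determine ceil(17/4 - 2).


17/4 = 4.25
4.25 - 2 = 2.25
ceil(2.25) = 3

3


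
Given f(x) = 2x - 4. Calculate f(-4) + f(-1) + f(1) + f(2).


-20


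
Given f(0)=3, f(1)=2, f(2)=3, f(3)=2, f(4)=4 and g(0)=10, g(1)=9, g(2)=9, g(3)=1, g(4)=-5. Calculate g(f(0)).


f(0) = 3
g(3) = 1

1


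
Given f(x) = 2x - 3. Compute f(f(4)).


f(4) = 5
f(5) = 7

7


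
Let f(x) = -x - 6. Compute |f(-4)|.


f(-4) = -2
|-2| = 2

2


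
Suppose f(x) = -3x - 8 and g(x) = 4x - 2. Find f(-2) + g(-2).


f(-2) = -2
g(-2) = -10
Sum = -12

-12


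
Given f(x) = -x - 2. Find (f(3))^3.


f(3) = -5
(-5)^3 = -125

-125


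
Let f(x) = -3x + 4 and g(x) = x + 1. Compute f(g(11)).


-32


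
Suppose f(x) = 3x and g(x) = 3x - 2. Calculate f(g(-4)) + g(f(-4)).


-80


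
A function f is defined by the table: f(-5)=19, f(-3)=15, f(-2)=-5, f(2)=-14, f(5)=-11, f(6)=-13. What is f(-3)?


Reading from the table at x = -3

15


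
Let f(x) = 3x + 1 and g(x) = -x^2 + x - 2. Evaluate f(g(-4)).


g(-4) = -22
f(-22) = -65

-65


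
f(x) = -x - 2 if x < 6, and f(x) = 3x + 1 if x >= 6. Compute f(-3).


-3 satisfies x < 6
f(-3) = 1

1


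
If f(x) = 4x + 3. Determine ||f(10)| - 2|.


f(10) = 43
|43| = 43
|43 - 2| = 41

41


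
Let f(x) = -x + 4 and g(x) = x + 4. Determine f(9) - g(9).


f(9) = -5
g(9) = 13
Difference = -18

-18


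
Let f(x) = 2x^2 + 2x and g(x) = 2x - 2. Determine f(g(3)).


g(3) = 4
f(4) = 2*(4)^2 + 2*(4) = 40

40


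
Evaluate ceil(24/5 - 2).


24/5 = 4.8
4.8 - 2 = 2.8
ceil(2.8) = 3

3


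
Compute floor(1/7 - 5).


1/7 = 0.1429
0.1429 - 5 = -4.8571
floor(-4.8571) = -5

-5


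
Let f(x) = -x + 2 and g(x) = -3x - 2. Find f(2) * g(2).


f(2) = 0
g(2) = -8
Product = 0

0


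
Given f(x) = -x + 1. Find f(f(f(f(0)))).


0


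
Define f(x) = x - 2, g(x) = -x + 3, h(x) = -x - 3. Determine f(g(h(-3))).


h(-3) = 0
g(0) = 3
f(3) = 1

1


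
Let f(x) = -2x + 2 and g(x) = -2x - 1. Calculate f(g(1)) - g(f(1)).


f(g(1)) = 8
g(f(1)) = -1
Difference = 9

9


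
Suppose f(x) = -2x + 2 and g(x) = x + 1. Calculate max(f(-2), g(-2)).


f(-2) = 6
g(-2) = -1
max = 6

6


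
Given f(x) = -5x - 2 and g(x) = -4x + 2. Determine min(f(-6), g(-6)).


f(-6) = 28
g(-6) = 26
min = 26

26


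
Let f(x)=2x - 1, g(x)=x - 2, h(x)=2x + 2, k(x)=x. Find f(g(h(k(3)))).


k(3) = 3
h(3) = 8
g(8) = 6
f(6) = 11

11


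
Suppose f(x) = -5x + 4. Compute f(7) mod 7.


f(7) = -31
-31 mod 7 = 4

4


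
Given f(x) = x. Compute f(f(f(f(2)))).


f(2) = 2
f(2) = 2
f(2) = 2
f(2) = 2

2


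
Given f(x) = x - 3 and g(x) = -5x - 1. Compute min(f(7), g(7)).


f(7) = 4
g(7) = -36
min = -36

-36


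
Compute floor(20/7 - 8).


-6


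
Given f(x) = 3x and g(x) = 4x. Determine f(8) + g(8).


f(8) = 24
g(8) = 32
Sum = 56

56


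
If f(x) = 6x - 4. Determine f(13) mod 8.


f(13) = 74
74 mod 8 = 2

2


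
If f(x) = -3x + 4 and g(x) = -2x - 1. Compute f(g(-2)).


g(-2) = 3
f(3) = -5

-5


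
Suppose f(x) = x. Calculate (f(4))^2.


f(4) = 4
(4)^2 = 16

16


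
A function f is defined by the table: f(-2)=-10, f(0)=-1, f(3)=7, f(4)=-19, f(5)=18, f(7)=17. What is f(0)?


Reading from the table at x = 0

-1


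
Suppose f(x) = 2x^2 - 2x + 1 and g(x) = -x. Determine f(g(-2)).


g(-2) = 2
f(2) = 2*(2)^2 - 2*(2) + 1 = 5

5


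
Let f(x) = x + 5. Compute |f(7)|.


f(7) = 12
|12| = 12

12


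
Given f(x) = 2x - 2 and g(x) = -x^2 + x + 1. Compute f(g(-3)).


g(-3) = -11
f(-11) = -24

-24


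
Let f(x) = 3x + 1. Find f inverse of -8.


Solve 3x + 1 = -8
x = (-8 - 1) / 3 = -3

-3


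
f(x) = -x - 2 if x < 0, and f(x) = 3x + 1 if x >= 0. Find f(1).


1 satisfies x >= 0
f(1) = 4

4


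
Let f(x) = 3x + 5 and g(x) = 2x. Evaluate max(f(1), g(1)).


f(1) = 8
g(1) = 2
max = 8

8


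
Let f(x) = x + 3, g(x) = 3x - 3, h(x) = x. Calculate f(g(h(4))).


h(4) = 4
g(4) = 9
f(9) = 12

12


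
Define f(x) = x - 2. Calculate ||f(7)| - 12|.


f(7) = 5
|5| = 5
|5 - 12| = 7

7


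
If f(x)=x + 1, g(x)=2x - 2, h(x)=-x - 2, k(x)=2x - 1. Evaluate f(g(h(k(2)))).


k(2) = 3
h(3) = -5
g(-5) = -12
f(-12) = -11

-11


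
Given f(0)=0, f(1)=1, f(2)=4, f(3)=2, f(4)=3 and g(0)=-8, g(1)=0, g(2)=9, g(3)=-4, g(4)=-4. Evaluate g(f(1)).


f(1) = 1
g(1) = 0

0


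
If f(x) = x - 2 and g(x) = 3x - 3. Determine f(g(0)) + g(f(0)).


f(g(0)) = -5
g(f(0)) = -9
Sum = -14

-14


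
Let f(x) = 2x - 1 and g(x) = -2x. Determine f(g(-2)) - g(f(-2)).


f(g(-2)) = 7
g(f(-2)) = 10
Difference = -3

-3


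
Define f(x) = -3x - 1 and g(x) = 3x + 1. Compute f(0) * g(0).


f(0) = -1
g(0) = 1
Product = -1

-1


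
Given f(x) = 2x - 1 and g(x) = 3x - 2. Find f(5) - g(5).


f(5) = 9
g(5) = 13
Difference = -4

-4


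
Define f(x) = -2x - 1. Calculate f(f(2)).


f(2) = -5
f(-5) = 9

9


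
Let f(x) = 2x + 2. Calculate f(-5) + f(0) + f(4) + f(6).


f(-5) = -8
f(0) = 2
f(4) = 10
f(6) = 14
Sum = 18

18


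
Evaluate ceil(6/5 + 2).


4


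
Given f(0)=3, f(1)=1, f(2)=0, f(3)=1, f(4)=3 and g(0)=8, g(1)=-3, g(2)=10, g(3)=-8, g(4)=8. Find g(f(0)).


f(0) = 3
g(3) = -8

-8


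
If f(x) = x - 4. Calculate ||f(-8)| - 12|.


f(-8) = -12
|-12| = 12
|12 - 12| = 0

0


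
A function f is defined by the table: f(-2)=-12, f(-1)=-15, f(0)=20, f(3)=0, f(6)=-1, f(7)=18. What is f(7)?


Reading from the table at x = 7

18


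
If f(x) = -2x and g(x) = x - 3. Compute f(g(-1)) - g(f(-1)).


9


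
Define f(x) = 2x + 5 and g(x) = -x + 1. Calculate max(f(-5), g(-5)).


f(-5) = -5
g(-5) = 6
max = 6

6


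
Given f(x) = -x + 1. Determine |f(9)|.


f(9) = -8
|-8| = 8

8


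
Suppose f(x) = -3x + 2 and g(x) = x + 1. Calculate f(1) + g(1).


1


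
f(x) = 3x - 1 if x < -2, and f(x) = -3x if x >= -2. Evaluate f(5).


5 satisfies x >= -2
f(5) = -15

-15


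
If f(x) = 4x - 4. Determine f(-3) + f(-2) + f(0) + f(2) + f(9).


f(-3) = -16
f(-2) = -12
f(0) = -4
f(2) = 4
f(9) = 32
Sum = 4

4


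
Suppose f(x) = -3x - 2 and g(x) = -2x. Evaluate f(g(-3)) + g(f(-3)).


f(g(-3)) = -20
g(f(-3)) = -14
Sum = -34

-34


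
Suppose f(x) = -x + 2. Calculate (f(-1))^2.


f(-1) = 3
(3)^2 = 9

9


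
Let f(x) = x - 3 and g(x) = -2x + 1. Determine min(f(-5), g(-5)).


f(-5) = -8
g(-5) = 11
min = -8

-8


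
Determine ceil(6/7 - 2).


6/7 = 0.8571
0.8571 - 2 = -1.1429
ceil(-1.1429) = -1

-1


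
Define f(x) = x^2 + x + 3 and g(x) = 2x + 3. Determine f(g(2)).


g(2) = 7
f(7) = 1*(7)^2 + 1*(7) + 3 = 59

59


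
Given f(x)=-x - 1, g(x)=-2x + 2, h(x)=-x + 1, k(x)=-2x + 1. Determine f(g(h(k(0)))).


k(0) = 1
h(1) = 0
g(0) = 2
f(2) = -3

-3


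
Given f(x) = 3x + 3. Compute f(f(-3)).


-15


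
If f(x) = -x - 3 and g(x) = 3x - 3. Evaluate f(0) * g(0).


f(0) = -3
g(0) = -3
Product = 9

9


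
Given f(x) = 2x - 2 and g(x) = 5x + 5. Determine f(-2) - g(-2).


f(-2) = -6
g(-2) = -5
Difference = -1

-1


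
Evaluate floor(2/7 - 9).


2/7 = 0.2857
0.2857 - 9 = -8.7143
floor(-8.7143) = -9

-9


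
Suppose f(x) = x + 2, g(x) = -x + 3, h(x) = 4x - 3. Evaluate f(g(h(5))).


h(5) = 17
g(17) = -14
f(-14) = -12

-12


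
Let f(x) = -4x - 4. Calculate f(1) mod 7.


f(1) = -8
-8 mod 7 = 6

6


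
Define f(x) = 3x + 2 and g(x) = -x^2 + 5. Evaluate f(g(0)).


g(0) = 5
f(5) = 17

17


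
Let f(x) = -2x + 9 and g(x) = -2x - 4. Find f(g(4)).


g(4) = -12
f(-12) = 33

33


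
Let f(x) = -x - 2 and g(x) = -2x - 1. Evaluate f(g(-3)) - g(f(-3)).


f(g(-3)) = -7
g(f(-3)) = -3
Difference = -4

-4


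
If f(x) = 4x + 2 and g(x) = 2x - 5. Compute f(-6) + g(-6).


f(-6) = -22
g(-6) = -17
Sum = -39

-39


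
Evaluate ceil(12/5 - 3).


12/5 = 2.4
2.4 - 3 = -0.6
ceil(-0.6) = 0

0


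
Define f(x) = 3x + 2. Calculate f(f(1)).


f(1) = 5
f(5) = 17

17


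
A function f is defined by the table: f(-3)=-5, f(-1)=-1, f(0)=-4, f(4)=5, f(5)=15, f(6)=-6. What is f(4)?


Reading from the table at x = 4

5


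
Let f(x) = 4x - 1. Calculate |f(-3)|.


f(-3) = -13
|-13| = 13

13


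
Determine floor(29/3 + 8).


29/3 = 9.6667
9.6667 + 8 = 17.6667
floor(17.6667) = 17

17


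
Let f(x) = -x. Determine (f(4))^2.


f(4) = -4
(-4)^2 = 16

16


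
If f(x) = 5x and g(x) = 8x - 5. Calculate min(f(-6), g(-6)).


f(-6) = -30
g(-6) = -53
min = -53

-53


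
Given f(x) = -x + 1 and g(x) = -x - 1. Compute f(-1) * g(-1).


0


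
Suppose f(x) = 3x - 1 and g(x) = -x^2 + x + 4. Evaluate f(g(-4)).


g(-4) = -16
f(-16) = -49

-49


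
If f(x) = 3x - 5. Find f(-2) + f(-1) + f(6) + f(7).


10


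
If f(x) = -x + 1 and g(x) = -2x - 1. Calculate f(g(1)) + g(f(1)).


f(g(1)) = 4
g(f(1)) = -1
Sum = 3

3


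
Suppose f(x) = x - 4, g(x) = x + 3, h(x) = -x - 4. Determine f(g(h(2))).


-7


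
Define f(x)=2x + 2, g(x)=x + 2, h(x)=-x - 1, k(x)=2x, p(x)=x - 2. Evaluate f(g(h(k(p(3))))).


p(3) = 1
k(1) = 2
h(2) = -3
g(-3) = -1
f(-1) = 0

0


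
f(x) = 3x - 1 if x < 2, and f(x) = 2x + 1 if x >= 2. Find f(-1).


-1 satisfies x < 2
f(-1) = -4

-4


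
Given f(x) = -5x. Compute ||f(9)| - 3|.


f(9) = -45
|-45| = 45
|45 - 3| = 42

42


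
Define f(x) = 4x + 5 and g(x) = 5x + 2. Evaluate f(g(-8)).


-147


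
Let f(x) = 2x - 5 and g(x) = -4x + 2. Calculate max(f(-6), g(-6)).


f(-6) = -17
g(-6) = 26
max = 26

26


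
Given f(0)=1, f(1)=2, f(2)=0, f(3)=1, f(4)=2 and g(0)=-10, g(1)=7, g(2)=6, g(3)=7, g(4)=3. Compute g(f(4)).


f(4) = 2
g(2) = 6

6


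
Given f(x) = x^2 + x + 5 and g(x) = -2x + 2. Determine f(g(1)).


g(1) = 0
f(0) = 1*(0)^2 + 1*(0) + 5 = 5

5


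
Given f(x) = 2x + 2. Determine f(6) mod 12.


f(6) = 14
14 mod 12 = 2

2


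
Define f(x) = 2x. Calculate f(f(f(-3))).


f(-3) = -6
f(-6) = -12
f(-12) = -24

-24


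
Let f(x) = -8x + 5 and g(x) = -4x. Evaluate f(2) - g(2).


f(2) = -11
g(2) = -8
Difference = -3

-3


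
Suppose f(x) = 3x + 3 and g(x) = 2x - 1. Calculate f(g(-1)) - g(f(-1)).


f(g(-1)) = -6
g(f(-1)) = -1
Difference = -5

-5


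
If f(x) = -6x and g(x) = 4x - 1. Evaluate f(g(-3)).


g(-3) = -13
f(-13) = 78

78


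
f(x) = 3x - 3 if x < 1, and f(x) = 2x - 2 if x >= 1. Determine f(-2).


-2 satisfies x < 1
f(-2) = -9

-9


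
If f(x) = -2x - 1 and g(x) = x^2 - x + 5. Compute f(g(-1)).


g(-1) = 7
f(7) = -15

-15


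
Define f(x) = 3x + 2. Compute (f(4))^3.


2744


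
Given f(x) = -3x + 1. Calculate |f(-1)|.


4


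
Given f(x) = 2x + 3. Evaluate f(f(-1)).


f(-1) = 1
f(1) = 5

5


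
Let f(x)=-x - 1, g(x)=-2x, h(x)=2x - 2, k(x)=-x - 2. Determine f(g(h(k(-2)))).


k(-2) = 0
h(0) = -2
g(-2) = 4
f(4) = -5

-5


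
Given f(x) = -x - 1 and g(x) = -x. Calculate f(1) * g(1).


f(1) = -2
g(1) = -1
Product = 2

2


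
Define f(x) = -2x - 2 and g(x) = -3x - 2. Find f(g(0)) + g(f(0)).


f(g(0)) = 2
g(f(0)) = 4
Sum = 6

6


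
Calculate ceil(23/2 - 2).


10


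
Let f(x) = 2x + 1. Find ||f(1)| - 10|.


f(1) = 3
|3| = 3
|3 - 10| = 7

7


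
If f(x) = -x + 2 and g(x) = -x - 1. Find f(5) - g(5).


3


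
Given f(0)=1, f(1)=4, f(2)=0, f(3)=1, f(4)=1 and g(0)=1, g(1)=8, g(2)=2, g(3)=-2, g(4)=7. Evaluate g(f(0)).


f(0) = 1
g(1) = 8

8


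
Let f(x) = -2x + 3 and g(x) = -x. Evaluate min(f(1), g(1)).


f(1) = 1
g(1) = -1
min = -1

-1


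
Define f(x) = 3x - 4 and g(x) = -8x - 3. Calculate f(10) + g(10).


-57


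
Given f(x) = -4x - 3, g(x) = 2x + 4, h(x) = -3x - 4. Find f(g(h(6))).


h(6) = -22
g(-22) = -40
f(-40) = 157

157


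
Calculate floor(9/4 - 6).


9/4 = 2.25
2.25 - 6 = -3.75
floor(-3.75) = -4

-4


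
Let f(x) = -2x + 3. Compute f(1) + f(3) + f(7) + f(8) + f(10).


f(1) = 1
f(3) = -3
f(7) = -11
f(8) = -13
f(10) = -17
Sum = -43

-43


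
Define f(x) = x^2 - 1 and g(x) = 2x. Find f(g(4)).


g(4) = 8
f(8) = 1*(8)^2 - 1 = 63

63


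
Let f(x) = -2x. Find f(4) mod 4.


f(4) = -8
-8 mod 4 = 0

0


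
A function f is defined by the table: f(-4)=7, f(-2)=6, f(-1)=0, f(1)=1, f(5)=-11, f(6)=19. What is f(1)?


Reading from the table at x = 1

1


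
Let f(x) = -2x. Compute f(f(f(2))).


f(2) = -4
f(-4) = 8
f(8) = -16

-16


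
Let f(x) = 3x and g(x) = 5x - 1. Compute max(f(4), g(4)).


19


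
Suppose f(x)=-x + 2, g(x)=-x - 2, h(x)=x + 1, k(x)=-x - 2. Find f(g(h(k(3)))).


k(3) = -5
h(-5) = -4
g(-4) = 2
f(2) = 0

0


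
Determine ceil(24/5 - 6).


24/5 = 4.8
4.8 - 6 = -1.2
ceil(-1.2) = -1

-1


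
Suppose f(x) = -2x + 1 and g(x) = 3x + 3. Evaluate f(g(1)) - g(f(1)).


-11


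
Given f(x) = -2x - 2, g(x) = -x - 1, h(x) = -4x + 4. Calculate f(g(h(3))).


-16


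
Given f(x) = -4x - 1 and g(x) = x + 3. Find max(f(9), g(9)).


f(9) = -37
g(9) = 12
max = 12

12


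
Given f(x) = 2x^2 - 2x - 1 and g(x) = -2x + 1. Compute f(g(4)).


g(4) = -7
f(-7) = 2*(-7)^2 - 2*(-7) - 1 = 111

111


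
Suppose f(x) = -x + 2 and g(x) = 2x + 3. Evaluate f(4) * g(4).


-22


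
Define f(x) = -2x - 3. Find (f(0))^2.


f(0) = -3
(-3)^2 = 9

9


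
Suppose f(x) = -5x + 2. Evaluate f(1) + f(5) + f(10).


f(1) = -3
f(5) = -23
f(10) = -48
Sum = -74

-74


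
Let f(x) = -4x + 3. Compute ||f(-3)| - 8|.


7


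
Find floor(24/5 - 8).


24/5 = 4.8
4.8 - 8 = -3.2
floor(-3.2) = -4

-4


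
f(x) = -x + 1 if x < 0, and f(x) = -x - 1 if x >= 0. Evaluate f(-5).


-5 satisfies x < 0
f(-5) = 6

6


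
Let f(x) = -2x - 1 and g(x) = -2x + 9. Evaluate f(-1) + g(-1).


f(-1) = 1
g(-1) = 11
Sum = 12

12


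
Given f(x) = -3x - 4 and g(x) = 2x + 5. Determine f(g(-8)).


29


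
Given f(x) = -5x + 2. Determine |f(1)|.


f(1) = -3
|-3| = 3

3


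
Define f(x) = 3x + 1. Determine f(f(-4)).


-32


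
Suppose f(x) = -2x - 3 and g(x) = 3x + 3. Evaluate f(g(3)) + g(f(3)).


f(g(3)) = -27
g(f(3)) = -24
Sum = -51

-51


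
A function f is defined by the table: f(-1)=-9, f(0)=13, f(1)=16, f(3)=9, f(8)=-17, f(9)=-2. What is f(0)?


Reading from the table at x = 0

13


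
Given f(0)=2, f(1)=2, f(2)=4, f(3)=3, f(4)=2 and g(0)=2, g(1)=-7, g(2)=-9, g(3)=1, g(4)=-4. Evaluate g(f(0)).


-9


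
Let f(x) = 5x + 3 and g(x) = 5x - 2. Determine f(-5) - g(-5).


f(-5) = -22
g(-5) = -27
Difference = 5

5


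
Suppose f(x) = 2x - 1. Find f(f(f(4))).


f(4) = 7
f(7) = 13
f(13) = 25

25


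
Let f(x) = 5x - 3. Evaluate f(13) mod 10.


f(13) = 62
62 mod 10 = 2

2


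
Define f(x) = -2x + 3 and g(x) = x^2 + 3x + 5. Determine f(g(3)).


g(3) = 23
f(23) = -43

-43


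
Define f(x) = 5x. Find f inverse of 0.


Solve 5x = 0
x = (0) / 5 = 0

0


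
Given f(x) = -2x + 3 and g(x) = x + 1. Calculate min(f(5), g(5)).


f(5) = -7
g(5) = 6
min = -7

-7


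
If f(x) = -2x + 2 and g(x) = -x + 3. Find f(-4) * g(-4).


f(-4) = 10
g(-4) = 7
Product = 70

70


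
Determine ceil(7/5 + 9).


7/5 = 1.4
1.4 + 9 = 10.4
ceil(10.4) = 11

11


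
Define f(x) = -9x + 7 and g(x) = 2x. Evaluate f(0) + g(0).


f(0) = 7
g(0) = 0
Sum = 7

7


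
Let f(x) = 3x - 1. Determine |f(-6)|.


19


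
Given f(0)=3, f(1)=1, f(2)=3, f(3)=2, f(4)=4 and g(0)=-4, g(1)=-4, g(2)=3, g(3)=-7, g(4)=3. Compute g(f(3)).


f(3) = 2
g(2) = 3

3


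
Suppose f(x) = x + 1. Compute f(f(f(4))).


f(4) = 5
f(5) = 6
f(6) = 7

7


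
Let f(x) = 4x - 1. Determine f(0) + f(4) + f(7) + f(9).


76


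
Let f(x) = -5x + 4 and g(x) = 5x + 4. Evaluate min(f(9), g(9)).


f(9) = -41
g(9) = 49
min = -41

-41


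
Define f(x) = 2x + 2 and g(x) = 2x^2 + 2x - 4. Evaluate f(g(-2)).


g(-2) = 0
f(0) = 2

2


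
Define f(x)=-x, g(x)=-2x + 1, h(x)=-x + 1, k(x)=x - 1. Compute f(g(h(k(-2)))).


k(-2) = -3
h(-3) = 4
g(4) = -7
f(-7) = 7

7


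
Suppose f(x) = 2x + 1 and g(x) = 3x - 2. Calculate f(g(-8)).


g(-8) = -26
f(-26) = -51

-51


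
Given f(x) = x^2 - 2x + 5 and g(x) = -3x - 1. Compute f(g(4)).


g(4) = -13
f(-13) = 1*(-13)^2 - 2*(-13) + 5 = 200

200


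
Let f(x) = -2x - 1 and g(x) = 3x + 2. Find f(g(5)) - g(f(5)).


-4


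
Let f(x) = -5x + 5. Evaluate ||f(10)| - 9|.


36


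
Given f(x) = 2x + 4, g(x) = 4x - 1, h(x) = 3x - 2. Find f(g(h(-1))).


h(-1) = -5
g(-5) = -21
f(-21) = -38

-38


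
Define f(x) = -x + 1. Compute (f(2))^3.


f(2) = -1
(-1)^3 = -1

-1


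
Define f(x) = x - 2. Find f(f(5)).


f(5) = 3
f(3) = 1

1


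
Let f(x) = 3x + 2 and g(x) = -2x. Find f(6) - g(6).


f(6) = 20
g(6) = -12
Difference = 32

32


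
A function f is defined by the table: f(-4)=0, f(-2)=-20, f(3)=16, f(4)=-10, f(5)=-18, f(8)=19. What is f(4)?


Reading from the table at x = 4

-10


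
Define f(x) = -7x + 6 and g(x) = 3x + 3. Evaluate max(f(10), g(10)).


f(10) = -64
g(10) = 33
max = 33

33


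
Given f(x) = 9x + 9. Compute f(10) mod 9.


f(10) = 99
99 mod 9 = 0

0


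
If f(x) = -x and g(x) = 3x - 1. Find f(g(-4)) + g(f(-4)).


f(g(-4)) = 13
g(f(-4)) = 11
Sum = 24

24


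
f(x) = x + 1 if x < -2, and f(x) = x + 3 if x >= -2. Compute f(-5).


-5 satisfies x < -2
f(-5) = -4

-4


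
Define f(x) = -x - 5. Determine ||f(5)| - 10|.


f(5) = -10
|-10| = 10
|10 - 10| = 0

0


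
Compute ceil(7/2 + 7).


7/2 = 3.5
3.5 + 7 = 10.5
ceil(10.5) = 11

11


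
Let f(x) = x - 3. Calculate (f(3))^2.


f(3) = 0
(0)^2 = 0

0


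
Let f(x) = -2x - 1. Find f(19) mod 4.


f(19) = -39
-39 mod 4 = 1

1


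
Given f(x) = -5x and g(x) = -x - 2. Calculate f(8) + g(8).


f(8) = -40
g(8) = -10
Sum = -50

-50


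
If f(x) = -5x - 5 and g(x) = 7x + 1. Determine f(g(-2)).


g(-2) = -13
f(-13) = 60

60


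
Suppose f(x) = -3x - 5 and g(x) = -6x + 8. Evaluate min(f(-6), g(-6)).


13


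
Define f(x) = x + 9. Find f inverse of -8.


-17


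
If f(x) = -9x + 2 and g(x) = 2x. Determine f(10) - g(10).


-108


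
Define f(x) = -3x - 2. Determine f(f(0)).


f(0) = -2
f(-2) = 4

4


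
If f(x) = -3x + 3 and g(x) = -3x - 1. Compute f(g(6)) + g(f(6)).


f(g(6)) = 60
g(f(6)) = 44
Sum = 104

104


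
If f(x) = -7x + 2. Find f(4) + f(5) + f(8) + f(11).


f(4) = -26
f(5) = -33
f(8) = -54
f(11) = -75
Sum = -188

-188


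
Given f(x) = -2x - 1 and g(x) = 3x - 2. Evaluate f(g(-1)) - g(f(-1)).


f(g(-1)) = 9
g(f(-1)) = 1
Difference = 8

8


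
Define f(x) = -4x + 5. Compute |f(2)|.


f(2) = -3
|-3| = 3

3


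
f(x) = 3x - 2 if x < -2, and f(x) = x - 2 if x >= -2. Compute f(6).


6 satisfies x >= -2
f(6) = 4

4


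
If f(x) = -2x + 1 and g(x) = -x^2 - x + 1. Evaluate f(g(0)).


g(0) = 1
f(1) = -1

-1


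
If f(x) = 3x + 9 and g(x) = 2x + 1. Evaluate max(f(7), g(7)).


f(7) = 30
g(7) = 15
max = 30

30


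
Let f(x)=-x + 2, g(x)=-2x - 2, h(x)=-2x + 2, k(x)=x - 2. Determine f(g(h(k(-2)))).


k(-2) = -4
h(-4) = 10
g(10) = -22
f(-22) = 24

24


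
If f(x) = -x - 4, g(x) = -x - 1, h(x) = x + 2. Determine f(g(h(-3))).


-4


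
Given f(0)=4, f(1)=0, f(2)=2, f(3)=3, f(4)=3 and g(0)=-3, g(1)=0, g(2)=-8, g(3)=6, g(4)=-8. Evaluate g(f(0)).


-8


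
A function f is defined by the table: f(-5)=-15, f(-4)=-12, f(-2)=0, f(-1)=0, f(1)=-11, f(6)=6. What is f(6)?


Reading from the table at x = 6

6


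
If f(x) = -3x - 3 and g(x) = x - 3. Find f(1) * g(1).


f(1) = -6
g(1) = -2
Product = 12

12


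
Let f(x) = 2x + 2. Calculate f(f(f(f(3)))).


f(3) = 8
f(8) = 18
f(18) = 38
f(38) = 78

78


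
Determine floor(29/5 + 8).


29/5 = 5.8
5.8 + 8 = 13.8
floor(13.8) = 13

13


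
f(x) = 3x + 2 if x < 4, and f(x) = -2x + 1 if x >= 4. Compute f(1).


1 satisfies x < 4
f(1) = 5

5


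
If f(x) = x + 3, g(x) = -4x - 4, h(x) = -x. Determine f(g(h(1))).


h(1) = -1
g(-1) = 0
f(0) = 3

3


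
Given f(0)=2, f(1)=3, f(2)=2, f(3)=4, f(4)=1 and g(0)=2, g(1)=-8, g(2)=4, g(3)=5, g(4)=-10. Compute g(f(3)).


f(3) = 4
g(4) = -10

-10


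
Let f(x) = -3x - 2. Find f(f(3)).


f(3) = -11
f(-11) = 31

31


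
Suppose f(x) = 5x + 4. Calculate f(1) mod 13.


f(1) = 9
9 mod 13 = 9

9


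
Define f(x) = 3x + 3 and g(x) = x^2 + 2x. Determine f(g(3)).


g(3) = 15
f(15) = 48

48


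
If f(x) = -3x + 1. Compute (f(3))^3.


f(3) = -8
(-8)^3 = -512

-512


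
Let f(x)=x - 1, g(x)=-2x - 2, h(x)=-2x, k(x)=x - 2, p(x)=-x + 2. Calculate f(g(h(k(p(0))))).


p(0) = 2
k(2) = 0
h(0) = 0
g(0) = -2
f(-2) = -3

-3


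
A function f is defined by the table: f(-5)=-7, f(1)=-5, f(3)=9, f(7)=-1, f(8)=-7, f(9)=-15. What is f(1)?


Reading from the table at x = 1

-5


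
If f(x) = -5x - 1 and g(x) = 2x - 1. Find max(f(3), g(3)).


f(3) = -16
g(3) = 5
max = 5

5


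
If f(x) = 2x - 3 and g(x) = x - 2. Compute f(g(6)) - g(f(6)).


f(g(6)) = 5
g(f(6)) = 7
Difference = -2

-2


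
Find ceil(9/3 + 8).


9/3 = 3
3 + 8 = 11
ceil(11) = 11

11


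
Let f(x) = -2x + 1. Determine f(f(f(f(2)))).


f(2) = -3
f(-3) = 7
f(7) = -13
f(-13) = 27

27


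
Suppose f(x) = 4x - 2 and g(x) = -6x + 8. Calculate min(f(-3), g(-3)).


f(-3) = -14
g(-3) = 26
min = -14

-14


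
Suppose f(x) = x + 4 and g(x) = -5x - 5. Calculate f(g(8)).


-41


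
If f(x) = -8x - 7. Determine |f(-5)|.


f(-5) = 33
|33| = 33

33


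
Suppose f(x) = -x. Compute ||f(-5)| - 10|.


f(-5) = 5
|5| = 5
|5 - 10| = 5

5


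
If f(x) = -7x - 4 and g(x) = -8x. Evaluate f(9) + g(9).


f(9) = -67
g(9) = -72
Sum = -139

-139


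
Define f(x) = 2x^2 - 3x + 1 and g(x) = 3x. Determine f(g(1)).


g(1) = 3
f(3) = 2*(3)^2 - 3*(3) + 1 = 10

10


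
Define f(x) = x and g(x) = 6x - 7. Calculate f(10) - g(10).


f(10) = 10
g(10) = 53
Difference = -43

-43


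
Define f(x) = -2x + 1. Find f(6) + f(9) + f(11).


f(6) = -11
f(9) = -17
f(11) = -21
Sum = -49

-49


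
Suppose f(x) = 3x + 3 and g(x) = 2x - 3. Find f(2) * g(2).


f(2) = 9
g(2) = 1
Product = 9

9


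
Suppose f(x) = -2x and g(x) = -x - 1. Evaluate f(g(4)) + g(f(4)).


17


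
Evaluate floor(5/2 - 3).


5/2 = 2.5
2.5 - 3 = -0.5
floor(-0.5) = -1

-1


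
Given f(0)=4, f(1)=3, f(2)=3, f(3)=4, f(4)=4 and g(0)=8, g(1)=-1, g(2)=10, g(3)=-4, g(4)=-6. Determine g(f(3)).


f(3) = 4
g(4) = -6

-6


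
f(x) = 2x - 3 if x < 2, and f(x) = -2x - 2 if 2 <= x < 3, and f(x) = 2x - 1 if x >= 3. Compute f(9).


9 satisfies x >= 3
f(9) = 17

17


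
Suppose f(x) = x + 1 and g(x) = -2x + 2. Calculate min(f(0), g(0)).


f(0) = 1
g(0) = 2
min = 1

1


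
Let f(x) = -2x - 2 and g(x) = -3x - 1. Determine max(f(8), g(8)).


f(8) = -18
g(8) = -25
max = -18

-18


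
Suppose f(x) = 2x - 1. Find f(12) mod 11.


f(12) = 23
23 mod 11 = 1

1


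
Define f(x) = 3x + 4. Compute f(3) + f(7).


f(3) = 13
f(7) = 25
Sum = 38

38


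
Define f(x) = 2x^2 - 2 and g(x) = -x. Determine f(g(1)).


g(1) = -1
f(-1) = 2*(-1)^2 - 2 = 0

0


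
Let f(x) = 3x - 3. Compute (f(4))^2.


81


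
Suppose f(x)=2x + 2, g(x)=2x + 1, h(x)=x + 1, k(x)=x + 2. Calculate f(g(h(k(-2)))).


k(-2) = 0
h(0) = 1
g(1) = 3
f(3) = 8

8


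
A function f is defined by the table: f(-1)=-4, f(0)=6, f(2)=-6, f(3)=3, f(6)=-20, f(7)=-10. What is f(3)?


3


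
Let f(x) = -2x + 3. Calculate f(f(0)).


f(0) = 3
f(3) = -3

-3


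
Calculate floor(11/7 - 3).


11/7 = 1.5714
1.5714 - 3 = -1.4286
floor(-1.4286) = -2

-2


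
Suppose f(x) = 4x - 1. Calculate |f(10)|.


f(10) = 39
|39| = 39

39


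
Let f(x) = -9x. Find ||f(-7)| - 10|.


f(-7) = 63
|63| = 63
|63 - 10| = 53

53


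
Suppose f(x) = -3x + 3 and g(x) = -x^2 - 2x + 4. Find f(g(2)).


g(2) = -4
f(-4) = 15

15


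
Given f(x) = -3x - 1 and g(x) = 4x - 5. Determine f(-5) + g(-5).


f(-5) = 14
g(-5) = -25
Sum = -11

-11


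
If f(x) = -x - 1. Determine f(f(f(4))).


-5


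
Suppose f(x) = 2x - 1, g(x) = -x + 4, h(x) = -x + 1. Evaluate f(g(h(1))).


h(1) = 0
g(0) = 4
f(4) = 7

7


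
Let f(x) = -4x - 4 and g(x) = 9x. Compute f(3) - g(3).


f(3) = -16
g(3) = 27
Difference = -43

-43


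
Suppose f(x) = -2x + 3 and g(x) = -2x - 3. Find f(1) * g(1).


-5


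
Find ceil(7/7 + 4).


7/7 = 1
1 + 4 = 5
ceil(5) = 5

5


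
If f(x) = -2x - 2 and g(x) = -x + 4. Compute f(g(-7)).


g(-7) = 11
f(11) = -24

-24


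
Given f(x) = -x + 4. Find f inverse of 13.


Solve -x + 4 = 13
x = (13 - 4) / (-1) = -9

-9


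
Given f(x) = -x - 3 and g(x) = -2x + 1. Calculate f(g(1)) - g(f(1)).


f(g(1)) = -2
g(f(1)) = 9
Difference = -11

-11


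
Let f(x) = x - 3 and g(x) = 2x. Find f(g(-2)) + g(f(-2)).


f(g(-2)) = -7
g(f(-2)) = -10
Sum = -17

-17


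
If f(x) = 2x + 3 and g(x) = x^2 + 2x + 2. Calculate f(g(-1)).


g(-1) = 1
f(1) = 5

5


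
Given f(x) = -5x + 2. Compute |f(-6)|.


f(-6) = 32
|32| = 32

32


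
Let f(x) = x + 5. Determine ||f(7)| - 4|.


f(7) = 12
|12| = 12
|12 - 4| = 8

8


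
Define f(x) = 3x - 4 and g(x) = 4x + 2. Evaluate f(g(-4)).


g(-4) = -14
f(-14) = -46

-46


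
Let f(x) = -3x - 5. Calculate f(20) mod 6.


f(20) = -65
-65 mod 6 = 1

1


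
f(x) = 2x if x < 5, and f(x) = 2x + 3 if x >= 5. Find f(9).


21


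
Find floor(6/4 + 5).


6/4 = 1.5
1.5 + 5 = 6.5
floor(6.5) = 6

6


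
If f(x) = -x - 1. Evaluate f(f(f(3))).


f(3) = -4
f(-4) = 3
f(3) = -4

-4


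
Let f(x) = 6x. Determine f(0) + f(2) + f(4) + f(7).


f(0) = 0
f(2) = 12
f(4) = 24
f(7) = 42
Sum = 78

78


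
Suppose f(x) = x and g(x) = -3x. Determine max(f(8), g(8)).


8


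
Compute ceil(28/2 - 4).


28/2 = 14
14 - 4 = 10
ceil(10) = 10

10


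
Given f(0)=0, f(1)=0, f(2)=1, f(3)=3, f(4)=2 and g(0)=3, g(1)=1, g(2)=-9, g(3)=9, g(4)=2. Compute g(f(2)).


f(2) = 1
g(1) = 1

1


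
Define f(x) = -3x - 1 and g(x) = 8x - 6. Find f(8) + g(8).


f(8) = -25
g(8) = 58
Sum = 33

33


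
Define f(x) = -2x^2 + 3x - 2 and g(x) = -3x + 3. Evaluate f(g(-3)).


-254


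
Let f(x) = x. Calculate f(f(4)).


f(4) = 4
f(4) = 4

4


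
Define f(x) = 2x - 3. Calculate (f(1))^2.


1


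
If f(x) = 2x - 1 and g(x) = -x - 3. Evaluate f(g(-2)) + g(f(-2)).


f(g(-2)) = -3
g(f(-2)) = 2
Sum = -1

-1


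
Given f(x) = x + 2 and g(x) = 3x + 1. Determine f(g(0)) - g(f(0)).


f(g(0)) = 3
g(f(0)) = 7
Difference = -4

-4


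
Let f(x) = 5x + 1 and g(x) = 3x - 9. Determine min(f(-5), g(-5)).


f(-5) = -24
g(-5) = -24
min = -24

-24


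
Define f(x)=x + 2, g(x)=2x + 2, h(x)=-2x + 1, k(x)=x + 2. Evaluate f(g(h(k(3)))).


k(3) = 5
h(5) = -9
g(-9) = -16
f(-16) = -14

-14


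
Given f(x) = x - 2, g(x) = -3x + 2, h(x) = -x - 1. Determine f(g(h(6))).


h(6) = -7
g(-7) = 23
f(23) = 21

21


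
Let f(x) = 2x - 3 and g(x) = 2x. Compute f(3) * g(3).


f(3) = 3
g(3) = 6
Product = 18

18


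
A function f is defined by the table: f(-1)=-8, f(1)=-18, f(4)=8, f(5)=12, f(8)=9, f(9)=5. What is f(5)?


Reading from the table at x = 5

12


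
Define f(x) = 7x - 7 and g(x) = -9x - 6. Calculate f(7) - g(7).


f(7) = 42
g(7) = -69
Difference = 111

111


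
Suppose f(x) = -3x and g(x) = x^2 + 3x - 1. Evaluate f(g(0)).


3


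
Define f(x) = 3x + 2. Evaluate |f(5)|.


17


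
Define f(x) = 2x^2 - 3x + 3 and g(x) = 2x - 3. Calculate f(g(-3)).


g(-3) = -9
f(-9) = 2*(-9)^2 - 3*(-9) + 3 = 192

192
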